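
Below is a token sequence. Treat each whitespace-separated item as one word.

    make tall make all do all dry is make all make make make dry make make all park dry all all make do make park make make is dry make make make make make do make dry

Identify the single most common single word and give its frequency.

Unigram frequencies (highest first):
  make: 18
  all: 6
  dry: 5
  do: 3
  is: 2
  park: 2
  … (1 more, each ≤ 1)

"make", 18 times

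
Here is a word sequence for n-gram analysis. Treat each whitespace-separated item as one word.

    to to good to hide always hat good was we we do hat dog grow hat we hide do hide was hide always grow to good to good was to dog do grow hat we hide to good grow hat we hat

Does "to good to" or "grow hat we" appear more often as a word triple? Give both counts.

"grow hat we" (3 vs 2)

"to good to": 2 occurrences
"grow hat we": 3 occurrences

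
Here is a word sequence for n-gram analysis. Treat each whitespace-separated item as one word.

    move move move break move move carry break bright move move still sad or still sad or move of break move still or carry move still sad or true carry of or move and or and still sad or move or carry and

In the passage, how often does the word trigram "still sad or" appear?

Scanning the 41 overlapping trigram windows for "still sad or":
  position 12–14: still sad or
  position 15–17: still sad or
  position 26–28: still sad or
  position 37–39: still sad or

4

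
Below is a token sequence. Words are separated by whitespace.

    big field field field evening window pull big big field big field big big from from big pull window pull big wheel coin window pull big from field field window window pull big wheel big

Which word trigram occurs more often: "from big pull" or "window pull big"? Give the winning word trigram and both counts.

"window pull big" (4 vs 1)

"from big pull": 1 occurrence
"window pull big": 4 occurrences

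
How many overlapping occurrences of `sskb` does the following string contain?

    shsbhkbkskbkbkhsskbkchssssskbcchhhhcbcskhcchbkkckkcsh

2

Sliding a length-4 window over the 53 characters (50 positions):
  position 16–19: sskb
  position 26–29: sskb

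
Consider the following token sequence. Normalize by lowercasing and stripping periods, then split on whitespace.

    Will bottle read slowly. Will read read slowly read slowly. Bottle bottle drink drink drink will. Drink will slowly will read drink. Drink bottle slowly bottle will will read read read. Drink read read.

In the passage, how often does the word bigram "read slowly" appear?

3

Scanning the 33 overlapping bigram windows for "read slowly":
  position 3–4: read slowly
  position 7–8: read slowly
  position 9–10: read slowly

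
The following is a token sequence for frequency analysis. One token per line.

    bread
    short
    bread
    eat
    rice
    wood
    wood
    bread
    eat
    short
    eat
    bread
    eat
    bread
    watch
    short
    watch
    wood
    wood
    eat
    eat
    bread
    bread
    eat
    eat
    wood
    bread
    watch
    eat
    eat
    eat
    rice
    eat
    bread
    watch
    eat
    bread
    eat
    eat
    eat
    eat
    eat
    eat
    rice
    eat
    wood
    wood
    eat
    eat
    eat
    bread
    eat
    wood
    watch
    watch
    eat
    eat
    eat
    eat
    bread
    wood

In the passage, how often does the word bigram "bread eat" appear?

Scanning the 60 overlapping bigram windows for "bread eat":
  position 3–4: bread eat
  position 8–9: bread eat
  position 12–13: bread eat
  position 23–24: bread eat
  position 37–38: bread eat
  position 51–52: bread eat

6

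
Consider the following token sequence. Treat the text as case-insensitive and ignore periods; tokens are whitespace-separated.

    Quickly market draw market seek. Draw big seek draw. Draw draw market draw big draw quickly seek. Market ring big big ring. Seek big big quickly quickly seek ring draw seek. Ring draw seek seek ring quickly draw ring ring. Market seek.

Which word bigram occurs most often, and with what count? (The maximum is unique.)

"seek ring", 3 times

Bigram frequencies (highest first):
  seek ring: 3
  market draw: 2
  draw market: 2
  market seek: 2
  seek draw: 2
  draw big: 2
  … (23 more, each ≤ 2)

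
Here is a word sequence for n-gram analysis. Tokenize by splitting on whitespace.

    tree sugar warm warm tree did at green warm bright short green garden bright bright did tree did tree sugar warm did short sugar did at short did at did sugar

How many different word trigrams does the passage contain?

31 tokens → 29 trigram windows in total.
Repeated trigrams (each contributes count−1 duplicates):
  tree sugar warm: 2
1 duplicate windows → 29 − 1 = 28 distinct.

28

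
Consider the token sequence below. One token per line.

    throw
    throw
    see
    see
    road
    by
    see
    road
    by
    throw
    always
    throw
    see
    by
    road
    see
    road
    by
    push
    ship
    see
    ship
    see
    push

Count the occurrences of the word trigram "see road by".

Scanning the 22 overlapping trigram windows for "see road by":
  position 4–6: see road by
  position 7–9: see road by
  position 16–18: see road by

3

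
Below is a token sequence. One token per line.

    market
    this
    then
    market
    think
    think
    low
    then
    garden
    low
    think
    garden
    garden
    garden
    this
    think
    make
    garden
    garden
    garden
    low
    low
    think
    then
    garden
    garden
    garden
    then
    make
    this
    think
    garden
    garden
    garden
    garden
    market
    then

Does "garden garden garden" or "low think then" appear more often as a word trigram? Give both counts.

"garden garden garden": 5 occurrences
"low think then": 1 occurrence

"garden garden garden" (5 vs 1)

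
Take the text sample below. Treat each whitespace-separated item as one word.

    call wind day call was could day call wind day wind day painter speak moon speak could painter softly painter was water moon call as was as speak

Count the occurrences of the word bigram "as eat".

Scanning the 27 overlapping bigram windows for "as eat":
  (none found)

0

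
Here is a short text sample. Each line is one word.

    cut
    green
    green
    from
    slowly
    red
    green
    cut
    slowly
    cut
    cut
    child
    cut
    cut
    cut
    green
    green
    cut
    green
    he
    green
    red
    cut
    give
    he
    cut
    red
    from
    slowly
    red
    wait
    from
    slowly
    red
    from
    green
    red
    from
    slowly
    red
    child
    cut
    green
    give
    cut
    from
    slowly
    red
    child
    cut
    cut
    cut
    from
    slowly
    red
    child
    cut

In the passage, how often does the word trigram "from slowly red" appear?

6

Scanning the 55 overlapping trigram windows for "from slowly red":
  position 4–6: from slowly red
  position 28–30: from slowly red
  position 32–34: from slowly red
  position 38–40: from slowly red
  position 46–48: from slowly red
  position 53–55: from slowly red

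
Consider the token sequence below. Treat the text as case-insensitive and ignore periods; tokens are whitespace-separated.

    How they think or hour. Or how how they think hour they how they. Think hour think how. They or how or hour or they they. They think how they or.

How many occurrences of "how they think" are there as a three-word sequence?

Scanning the 29 overlapping trigram windows for "how they think":
  position 1–3: how they think
  position 8–10: how they think
  position 13–15: how they think

3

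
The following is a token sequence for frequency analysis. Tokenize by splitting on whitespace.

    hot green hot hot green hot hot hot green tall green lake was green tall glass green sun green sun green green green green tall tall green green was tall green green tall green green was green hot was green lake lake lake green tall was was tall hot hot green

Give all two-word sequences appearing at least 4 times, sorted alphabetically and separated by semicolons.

Bigram counts meeting the condition (at least 4 times):
  green green: 6
  green tall: 5
  hot green: 4
  hot hot: 4
  tall green: 4

green green; green tall; hot green; hot hot; tall green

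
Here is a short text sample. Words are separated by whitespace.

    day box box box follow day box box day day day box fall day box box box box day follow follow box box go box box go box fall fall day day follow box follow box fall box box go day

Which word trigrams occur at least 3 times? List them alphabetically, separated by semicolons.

Trigram counts meeting the condition (at least 3 times):
  box box box: 3
  box box go: 3
  day box box: 3

box box box; box box go; day box box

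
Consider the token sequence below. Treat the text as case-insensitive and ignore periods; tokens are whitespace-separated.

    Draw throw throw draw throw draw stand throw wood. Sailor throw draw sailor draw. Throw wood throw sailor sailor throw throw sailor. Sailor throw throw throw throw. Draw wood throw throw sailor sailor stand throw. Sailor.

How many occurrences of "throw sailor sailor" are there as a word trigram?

Scanning the 34 overlapping trigram windows for "throw sailor sailor":
  position 17–19: throw sailor sailor
  position 21–23: throw sailor sailor
  position 31–33: throw sailor sailor

3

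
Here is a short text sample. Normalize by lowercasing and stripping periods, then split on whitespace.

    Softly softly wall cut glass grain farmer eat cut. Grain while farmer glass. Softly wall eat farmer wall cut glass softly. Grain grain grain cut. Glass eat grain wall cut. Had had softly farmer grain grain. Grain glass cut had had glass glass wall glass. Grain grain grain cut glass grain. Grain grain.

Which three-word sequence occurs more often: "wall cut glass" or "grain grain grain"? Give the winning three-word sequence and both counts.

"wall cut glass": 2 occurrences
"grain grain grain": 4 occurrences

"grain grain grain" (4 vs 2)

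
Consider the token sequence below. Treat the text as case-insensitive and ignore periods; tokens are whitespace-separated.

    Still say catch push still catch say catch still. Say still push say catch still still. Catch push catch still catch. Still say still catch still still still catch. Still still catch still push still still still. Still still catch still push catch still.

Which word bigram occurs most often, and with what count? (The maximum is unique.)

Bigram frequencies (highest first):
  catch still: 9
  still still: 8
  still catch: 7
  still say: 3
  say catch: 3
  still push: 3
  … (6 more, each ≤ 2)

"catch still", 9 times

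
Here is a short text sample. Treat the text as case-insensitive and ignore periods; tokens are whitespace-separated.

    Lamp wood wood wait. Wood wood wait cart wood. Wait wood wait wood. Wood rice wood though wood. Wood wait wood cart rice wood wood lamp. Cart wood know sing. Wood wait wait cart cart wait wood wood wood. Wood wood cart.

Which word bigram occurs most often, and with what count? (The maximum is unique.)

"wood wood", 9 times

Bigram frequencies (highest first):
  wood wood: 9
  wood wait: 6
  wait wood: 5
  wait cart: 2
  cart wood: 2
  rice wood: 2
  … (14 more, each ≤ 2)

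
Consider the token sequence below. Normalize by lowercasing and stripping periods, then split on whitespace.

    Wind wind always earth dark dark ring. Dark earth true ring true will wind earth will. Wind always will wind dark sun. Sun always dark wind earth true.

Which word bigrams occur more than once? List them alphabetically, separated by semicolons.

earth true; will wind; wind always; wind earth

Bigram counts meeting the condition (more than once):
  earth true: 2
  will wind: 3
  wind always: 2
  wind earth: 2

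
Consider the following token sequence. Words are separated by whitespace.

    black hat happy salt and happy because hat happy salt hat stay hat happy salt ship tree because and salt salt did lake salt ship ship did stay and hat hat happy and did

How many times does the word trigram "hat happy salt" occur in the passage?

3

Scanning the 32 overlapping trigram windows for "hat happy salt":
  position 2–4: hat happy salt
  position 8–10: hat happy salt
  position 13–15: hat happy salt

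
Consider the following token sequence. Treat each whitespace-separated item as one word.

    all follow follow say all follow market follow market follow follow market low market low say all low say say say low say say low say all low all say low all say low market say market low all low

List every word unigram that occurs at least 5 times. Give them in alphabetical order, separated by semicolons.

all; follow; low; market; say

Unigram counts meeting the condition (at least 5 times):
  all: 7
  follow: 6
  low: 10
  market: 6
  say: 11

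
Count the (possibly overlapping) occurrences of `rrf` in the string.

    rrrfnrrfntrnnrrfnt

Sliding a length-3 window over the 18 characters (16 positions):
  position 2–4: rrf
  position 6–8: rrf
  position 14–16: rrf

3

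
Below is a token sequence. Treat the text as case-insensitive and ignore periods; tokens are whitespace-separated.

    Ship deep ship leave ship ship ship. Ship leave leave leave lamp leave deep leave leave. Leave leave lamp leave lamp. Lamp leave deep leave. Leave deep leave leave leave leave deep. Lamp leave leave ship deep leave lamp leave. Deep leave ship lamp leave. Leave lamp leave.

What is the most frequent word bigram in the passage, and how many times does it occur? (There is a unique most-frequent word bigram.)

"leave leave", 11 times

Bigram frequencies (highest first):
  leave leave: 11
  lamp leave: 7
  leave lamp: 5
  leave deep: 5
  deep leave: 5
  leave ship: 3
  … (7 more, each ≤ 3)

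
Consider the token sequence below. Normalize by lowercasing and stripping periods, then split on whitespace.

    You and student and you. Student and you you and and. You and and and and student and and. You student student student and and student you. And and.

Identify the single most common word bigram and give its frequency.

"and and", 7 times

Bigram frequencies (highest first):
  and and: 7
  you and: 4
  student and: 4
  and you: 4
  and student: 3
  you student: 2
  … (3 more, each ≤ 2)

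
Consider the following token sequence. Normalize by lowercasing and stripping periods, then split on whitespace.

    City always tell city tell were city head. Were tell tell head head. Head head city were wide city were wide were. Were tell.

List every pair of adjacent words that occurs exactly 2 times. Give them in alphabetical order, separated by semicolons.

city were; were tell; were wide

Bigram counts meeting the condition (exactly 2 times):
  city were: 2
  were tell: 2
  were wide: 2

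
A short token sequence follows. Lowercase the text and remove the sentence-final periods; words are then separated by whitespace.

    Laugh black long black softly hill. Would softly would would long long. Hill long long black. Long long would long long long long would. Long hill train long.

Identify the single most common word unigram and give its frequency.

"long", 13 times

Unigram frequencies (highest first):
  long: 13
  would: 5
  black: 3
  hill: 3
  softly: 2
  laugh: 1
  … (1 more, each ≤ 1)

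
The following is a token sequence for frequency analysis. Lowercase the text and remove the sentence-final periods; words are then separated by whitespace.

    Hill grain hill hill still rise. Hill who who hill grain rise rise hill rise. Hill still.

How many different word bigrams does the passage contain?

12

17 tokens → 16 bigram windows in total.
Repeated bigrams (each contributes count−1 duplicates):
  rise hill: 3
  hill grain: 2
  hill still: 2
4 duplicate windows → 16 − 4 = 12 distinct.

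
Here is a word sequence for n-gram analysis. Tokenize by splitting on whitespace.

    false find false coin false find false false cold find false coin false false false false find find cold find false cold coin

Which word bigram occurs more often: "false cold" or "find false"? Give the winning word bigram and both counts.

"find false" (4 vs 2)

"false cold": 2 occurrences
"find false": 4 occurrences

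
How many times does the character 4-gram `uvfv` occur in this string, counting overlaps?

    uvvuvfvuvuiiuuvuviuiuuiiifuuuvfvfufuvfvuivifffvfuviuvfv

4

Sliding a length-4 window over the 55 characters (52 positions):
  position 4–7: uvfv
  position 29–32: uvfv
  position 36–39: uvfv
  position 52–55: uvfv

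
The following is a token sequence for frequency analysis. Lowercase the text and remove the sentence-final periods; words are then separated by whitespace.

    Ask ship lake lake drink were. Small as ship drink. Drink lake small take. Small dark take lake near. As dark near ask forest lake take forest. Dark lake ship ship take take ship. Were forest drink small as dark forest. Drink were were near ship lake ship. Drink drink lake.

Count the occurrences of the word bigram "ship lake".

2

Scanning the 50 overlapping bigram windows for "ship lake":
  position 2–3: ship lake
  position 46–47: ship lake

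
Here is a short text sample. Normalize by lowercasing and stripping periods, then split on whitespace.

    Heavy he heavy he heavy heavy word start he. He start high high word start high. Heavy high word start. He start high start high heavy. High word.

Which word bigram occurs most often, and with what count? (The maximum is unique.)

Bigram frequencies (highest first):
  start high: 4
  word start: 3
  high word: 3
  heavy he: 2
  he heavy: 2
  start he: 2
  … (8 more, each ≤ 2)

"start high", 4 times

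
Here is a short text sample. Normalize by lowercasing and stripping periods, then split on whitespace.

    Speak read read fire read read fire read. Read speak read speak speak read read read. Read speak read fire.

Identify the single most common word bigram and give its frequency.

Bigram frequencies (highest first):
  read read: 6
  speak read: 4
  read fire: 3
  read speak: 3
  fire read: 2
  speak speak: 1

"read read", 6 times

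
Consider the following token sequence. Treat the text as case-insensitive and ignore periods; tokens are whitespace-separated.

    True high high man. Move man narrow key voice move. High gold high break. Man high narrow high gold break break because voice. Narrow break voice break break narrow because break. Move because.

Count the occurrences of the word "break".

Scanning the 33 tokens for "break":
  position 14: break
  position 20: break
  position 21: break
  position 25: break
  position 27: break
  position 28: break
  position 31: break

7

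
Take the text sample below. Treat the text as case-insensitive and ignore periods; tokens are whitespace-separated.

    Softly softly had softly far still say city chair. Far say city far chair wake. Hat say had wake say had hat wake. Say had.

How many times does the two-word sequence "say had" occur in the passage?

3

Scanning the 24 overlapping bigram windows for "say had":
  position 17–18: say had
  position 20–21: say had
  position 24–25: say had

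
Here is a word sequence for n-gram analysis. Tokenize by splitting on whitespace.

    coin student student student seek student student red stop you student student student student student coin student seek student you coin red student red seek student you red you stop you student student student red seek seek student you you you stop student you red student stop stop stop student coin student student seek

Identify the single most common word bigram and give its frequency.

"student student", 10 times

Bigram frequencies (highest first):
  student student: 10
  seek student: 4
  student you: 4
  coin student: 3
  student seek: 3
  student red: 3
  … (16 more, each ≤ 2)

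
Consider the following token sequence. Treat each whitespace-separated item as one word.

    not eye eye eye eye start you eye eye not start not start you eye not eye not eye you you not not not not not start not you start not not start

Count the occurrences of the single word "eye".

9

Scanning the 33 tokens for "eye":
  position 2: eye
  position 3: eye
  position 4: eye
  position 5: eye
  position 8: eye
  position 9: eye
  position 15: eye
  position 17: eye
  position 19: eye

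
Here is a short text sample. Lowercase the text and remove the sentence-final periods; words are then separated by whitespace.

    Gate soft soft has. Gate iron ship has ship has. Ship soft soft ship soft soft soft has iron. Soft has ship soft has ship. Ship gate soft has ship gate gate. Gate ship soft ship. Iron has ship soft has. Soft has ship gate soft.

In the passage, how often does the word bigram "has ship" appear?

Scanning the 45 overlapping bigram windows for "has ship":
  position 8–9: has ship
  position 10–11: has ship
  position 21–22: has ship
  position 24–25: has ship
  position 29–30: has ship
  position 38–39: has ship
  position 43–44: has ship

7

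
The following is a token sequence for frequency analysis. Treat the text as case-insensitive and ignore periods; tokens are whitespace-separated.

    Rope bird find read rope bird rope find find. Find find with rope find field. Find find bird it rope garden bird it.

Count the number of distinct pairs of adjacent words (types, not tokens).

16

23 tokens → 22 bigram windows in total.
Repeated bigrams (each contributes count−1 duplicates):
  find find: 4
  bird it: 2
  rope bird: 2
  rope find: 2
6 duplicate windows → 22 − 6 = 16 distinct.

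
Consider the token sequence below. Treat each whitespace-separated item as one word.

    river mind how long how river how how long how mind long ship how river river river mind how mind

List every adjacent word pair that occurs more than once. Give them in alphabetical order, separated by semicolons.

Bigram counts meeting the condition (more than once):
  how long: 2
  how mind: 2
  how river: 2
  long how: 2
  mind how: 2
  river mind: 2
  river river: 2

how long; how mind; how river; long how; mind how; river mind; river river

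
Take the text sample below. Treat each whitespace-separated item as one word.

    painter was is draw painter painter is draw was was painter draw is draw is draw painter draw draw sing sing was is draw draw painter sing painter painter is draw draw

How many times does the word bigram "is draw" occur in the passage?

Scanning the 31 overlapping bigram windows for "is draw":
  position 3–4: is draw
  position 7–8: is draw
  position 13–14: is draw
  position 15–16: is draw
  position 23–24: is draw
  position 30–31: is draw

6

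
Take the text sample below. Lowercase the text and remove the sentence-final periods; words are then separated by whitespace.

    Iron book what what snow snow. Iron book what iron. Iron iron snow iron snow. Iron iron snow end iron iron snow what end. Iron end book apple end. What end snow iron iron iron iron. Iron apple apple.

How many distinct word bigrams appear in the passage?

39 tokens → 38 bigram windows in total.
Repeated bigrams (each contributes count−1 duplicates):
  iron iron: 8
  iron snow: 4
  snow iron: 4
  book what: 2
  end iron: 2
  iron book: 2
  what end: 2
17 duplicate windows → 38 − 17 = 21 distinct.

21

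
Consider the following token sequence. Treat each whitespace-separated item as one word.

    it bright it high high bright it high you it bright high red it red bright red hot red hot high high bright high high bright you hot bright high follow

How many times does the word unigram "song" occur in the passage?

Scanning the 31 tokens for "song":
  (none found)

0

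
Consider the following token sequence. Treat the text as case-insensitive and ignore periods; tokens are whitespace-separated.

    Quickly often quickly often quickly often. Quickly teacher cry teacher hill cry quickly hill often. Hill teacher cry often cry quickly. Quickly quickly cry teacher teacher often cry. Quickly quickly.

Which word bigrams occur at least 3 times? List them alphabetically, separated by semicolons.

Bigram counts meeting the condition (at least 3 times):
  cry quickly: 3
  often quickly: 3
  quickly often: 3
  quickly quickly: 3

cry quickly; often quickly; quickly often; quickly quickly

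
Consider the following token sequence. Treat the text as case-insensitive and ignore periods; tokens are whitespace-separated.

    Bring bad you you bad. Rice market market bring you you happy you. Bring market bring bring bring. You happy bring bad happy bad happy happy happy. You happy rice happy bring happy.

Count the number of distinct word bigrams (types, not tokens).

33 tokens → 32 bigram windows in total.
Repeated bigrams (each contributes count−1 duplicates):
  you happy: 3
  bad happy: 2
  bring bad: 2
  bring bring: 2
  bring you: 2
  happy bring: 2
  happy happy: 2
  happy you: 2
  … (2 more repeated)
11 duplicate windows → 32 − 11 = 21 distinct.

21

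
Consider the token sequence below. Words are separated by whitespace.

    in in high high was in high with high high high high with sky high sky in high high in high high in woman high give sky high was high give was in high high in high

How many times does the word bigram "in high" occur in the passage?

Scanning the 36 overlapping bigram windows for "in high":
  position 2–3: in high
  position 6–7: in high
  position 17–18: in high
  position 20–21: in high
  position 33–34: in high
  position 36–37: in high

6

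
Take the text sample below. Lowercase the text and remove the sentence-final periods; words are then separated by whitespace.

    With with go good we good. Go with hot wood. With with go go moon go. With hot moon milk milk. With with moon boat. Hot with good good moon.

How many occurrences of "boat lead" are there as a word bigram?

Scanning the 29 overlapping bigram windows for "boat lead":
  (none found)

0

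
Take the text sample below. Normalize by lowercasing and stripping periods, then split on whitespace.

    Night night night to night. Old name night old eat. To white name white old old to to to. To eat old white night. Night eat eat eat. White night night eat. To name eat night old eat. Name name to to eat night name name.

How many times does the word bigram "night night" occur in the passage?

Scanning the 45 overlapping bigram windows for "night night":
  position 1–2: night night
  position 2–3: night night
  position 24–25: night night
  position 30–31: night night

4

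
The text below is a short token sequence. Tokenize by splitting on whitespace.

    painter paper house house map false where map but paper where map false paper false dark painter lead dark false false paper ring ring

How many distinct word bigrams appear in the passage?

20

24 tokens → 23 bigram windows in total.
Repeated bigrams (each contributes count−1 duplicates):
  false paper: 2
  map false: 2
  where map: 2
3 duplicate windows → 23 − 3 = 20 distinct.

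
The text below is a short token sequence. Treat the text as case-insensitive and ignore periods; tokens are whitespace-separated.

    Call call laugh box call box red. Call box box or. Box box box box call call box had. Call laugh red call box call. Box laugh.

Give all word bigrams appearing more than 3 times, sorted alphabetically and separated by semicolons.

box box; call box

Bigram counts meeting the condition (more than 3 times):
  box box: 4
  call box: 5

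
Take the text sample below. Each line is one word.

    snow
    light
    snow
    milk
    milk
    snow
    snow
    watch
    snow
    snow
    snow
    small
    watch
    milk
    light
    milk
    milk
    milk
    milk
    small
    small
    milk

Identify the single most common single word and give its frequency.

"milk", 8 times

Unigram frequencies (highest first):
  milk: 8
  snow: 7
  small: 3
  light: 2
  watch: 2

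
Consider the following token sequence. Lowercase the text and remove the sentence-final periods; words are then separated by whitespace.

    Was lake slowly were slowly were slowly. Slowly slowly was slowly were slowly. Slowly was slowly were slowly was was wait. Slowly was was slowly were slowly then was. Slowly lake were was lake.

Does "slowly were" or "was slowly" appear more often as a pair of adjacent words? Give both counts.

"slowly were" (5 vs 4)

"slowly were": 5 occurrences
"was slowly": 4 occurrences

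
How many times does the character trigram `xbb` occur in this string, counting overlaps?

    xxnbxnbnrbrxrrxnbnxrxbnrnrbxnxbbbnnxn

1

Sliding a length-3 window over the 37 characters (35 positions):
  position 30–32: xbb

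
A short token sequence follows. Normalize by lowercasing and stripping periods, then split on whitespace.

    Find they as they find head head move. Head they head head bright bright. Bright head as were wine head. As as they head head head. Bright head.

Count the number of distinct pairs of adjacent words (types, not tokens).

18

28 tokens → 27 bigram windows in total.
Repeated bigrams (each contributes count−1 duplicates):
  head head: 4
  as they: 2
  bright bright: 2
  bright head: 2
  head as: 2
  head bright: 2
  they head: 2
9 duplicate windows → 27 − 9 = 18 distinct.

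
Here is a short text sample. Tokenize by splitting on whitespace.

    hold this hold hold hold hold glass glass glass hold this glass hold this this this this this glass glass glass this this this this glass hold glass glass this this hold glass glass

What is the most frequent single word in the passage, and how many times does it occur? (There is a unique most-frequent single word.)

Unigram frequencies (highest first):
  this: 13
  glass: 12
  hold: 9

"this", 13 times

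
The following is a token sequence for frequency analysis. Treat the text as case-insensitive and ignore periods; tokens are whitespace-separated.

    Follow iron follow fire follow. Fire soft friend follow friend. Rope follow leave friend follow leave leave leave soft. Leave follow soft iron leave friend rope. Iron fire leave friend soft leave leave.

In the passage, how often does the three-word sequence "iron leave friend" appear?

1

Scanning the 31 overlapping trigram windows for "iron leave friend":
  position 23–25: iron leave friend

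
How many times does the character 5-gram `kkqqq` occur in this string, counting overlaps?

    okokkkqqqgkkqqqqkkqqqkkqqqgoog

4

Sliding a length-5 window over the 30 characters (26 positions):
  position 5–9: kkqqq
  position 11–15: kkqqq
  position 17–21: kkqqq
  position 22–26: kkqqq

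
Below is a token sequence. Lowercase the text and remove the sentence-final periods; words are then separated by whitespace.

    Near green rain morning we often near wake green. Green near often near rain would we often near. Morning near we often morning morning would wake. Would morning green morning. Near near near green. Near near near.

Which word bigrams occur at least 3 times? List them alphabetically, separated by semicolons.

Bigram counts meeting the condition (at least 3 times):
  near near: 4
  often near: 3
  we often: 3

near near; often near; we often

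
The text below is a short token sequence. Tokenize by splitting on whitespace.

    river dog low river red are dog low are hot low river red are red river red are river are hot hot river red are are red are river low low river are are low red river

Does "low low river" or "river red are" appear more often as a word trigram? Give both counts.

"river red are" (4 vs 1)

"low low river": 1 occurrence
"river red are": 4 occurrences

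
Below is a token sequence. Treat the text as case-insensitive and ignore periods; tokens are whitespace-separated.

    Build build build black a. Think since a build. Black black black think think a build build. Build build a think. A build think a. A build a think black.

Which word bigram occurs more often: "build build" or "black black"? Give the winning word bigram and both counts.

"build build": 5 occurrences
"black black": 2 occurrences

"build build" (5 vs 2)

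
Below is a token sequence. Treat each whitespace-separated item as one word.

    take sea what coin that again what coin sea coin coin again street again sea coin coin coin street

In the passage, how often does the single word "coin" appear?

7

Scanning the 19 tokens for "coin":
  position 4: coin
  position 8: coin
  position 10: coin
  position 11: coin
  position 16: coin
  position 17: coin
  position 18: coin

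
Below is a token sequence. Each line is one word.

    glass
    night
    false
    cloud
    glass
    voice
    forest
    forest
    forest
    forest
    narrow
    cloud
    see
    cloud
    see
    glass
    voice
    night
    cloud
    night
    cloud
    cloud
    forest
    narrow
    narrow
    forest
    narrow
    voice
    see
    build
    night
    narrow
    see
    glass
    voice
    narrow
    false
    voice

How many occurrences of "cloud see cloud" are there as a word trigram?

Scanning the 36 overlapping trigram windows for "cloud see cloud":
  position 12–14: cloud see cloud

1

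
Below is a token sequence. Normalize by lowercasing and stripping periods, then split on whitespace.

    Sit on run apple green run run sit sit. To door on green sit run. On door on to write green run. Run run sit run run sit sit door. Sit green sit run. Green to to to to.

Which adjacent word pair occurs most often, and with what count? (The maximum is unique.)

"run run", 4 times

Bigram frequencies (highest first):
  run run: 4
  run sit: 3
  sit run: 3
  to to: 3
  green run: 2
  sit sit: 2
  … (19 more, each ≤ 2)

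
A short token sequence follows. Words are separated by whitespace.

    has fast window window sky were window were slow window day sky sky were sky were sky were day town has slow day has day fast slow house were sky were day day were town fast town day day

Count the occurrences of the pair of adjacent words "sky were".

5

Scanning the 38 overlapping bigram windows for "sky were":
  position 5–6: sky were
  position 13–14: sky were
  position 15–16: sky were
  position 17–18: sky were
  position 30–31: sky were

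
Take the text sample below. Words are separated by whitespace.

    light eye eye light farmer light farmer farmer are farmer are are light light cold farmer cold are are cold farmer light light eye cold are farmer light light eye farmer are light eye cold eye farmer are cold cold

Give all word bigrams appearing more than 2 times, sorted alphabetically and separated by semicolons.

Bigram counts meeting the condition (more than 2 times):
  farmer are: 4
  farmer light: 3
  light eye: 4
  light light: 3

farmer are; farmer light; light eye; light light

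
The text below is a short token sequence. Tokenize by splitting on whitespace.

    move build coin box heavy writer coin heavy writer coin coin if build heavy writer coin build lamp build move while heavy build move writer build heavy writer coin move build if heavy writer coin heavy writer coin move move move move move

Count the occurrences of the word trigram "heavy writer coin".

Scanning the 41 overlapping trigram windows for "heavy writer coin":
  position 5–7: heavy writer coin
  position 8–10: heavy writer coin
  position 14–16: heavy writer coin
  position 27–29: heavy writer coin
  position 33–35: heavy writer coin
  position 36–38: heavy writer coin

6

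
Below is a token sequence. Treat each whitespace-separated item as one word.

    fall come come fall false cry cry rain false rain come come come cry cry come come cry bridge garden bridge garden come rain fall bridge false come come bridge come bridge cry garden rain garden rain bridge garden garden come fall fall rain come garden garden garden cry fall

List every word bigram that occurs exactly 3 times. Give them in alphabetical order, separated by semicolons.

bridge garden; garden garden

Bigram counts meeting the condition (exactly 3 times):
  bridge garden: 3
  garden garden: 3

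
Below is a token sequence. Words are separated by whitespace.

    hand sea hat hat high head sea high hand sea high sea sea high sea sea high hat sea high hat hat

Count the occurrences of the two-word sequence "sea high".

5

Scanning the 21 overlapping bigram windows for "sea high":
  position 7–8: sea high
  position 10–11: sea high
  position 13–14: sea high
  position 16–17: sea high
  position 19–20: sea high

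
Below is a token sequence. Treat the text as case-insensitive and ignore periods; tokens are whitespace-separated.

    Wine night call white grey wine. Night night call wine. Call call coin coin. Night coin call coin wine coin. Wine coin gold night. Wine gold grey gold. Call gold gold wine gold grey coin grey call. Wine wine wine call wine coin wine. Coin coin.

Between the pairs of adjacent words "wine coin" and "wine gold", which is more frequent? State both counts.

"wine coin" (4 vs 2)

"wine coin": 4 occurrences
"wine gold": 2 occurrences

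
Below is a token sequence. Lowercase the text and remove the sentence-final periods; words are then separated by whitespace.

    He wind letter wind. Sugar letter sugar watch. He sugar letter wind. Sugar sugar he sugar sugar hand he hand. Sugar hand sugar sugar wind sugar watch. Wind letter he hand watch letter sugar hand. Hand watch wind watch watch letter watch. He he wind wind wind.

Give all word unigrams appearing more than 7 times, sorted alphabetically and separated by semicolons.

Unigram counts meeting the condition (more than 7 times):
  sugar: 12
  wind: 9

sugar; wind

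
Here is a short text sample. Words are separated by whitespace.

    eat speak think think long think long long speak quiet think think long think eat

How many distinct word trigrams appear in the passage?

11

15 tokens → 13 trigram windows in total.
Repeated trigrams (each contributes count−1 duplicates):
  think long think: 2
  think think long: 2
2 duplicate windows → 13 − 2 = 11 distinct.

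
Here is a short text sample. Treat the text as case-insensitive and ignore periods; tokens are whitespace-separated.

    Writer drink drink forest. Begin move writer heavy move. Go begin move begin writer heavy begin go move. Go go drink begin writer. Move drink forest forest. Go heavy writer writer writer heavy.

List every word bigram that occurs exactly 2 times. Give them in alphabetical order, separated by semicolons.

Bigram counts meeting the condition (exactly 2 times):
  begin move: 2
  begin writer: 2
  drink forest: 2
  move go: 2
  writer writer: 2

begin move; begin writer; drink forest; move go; writer writer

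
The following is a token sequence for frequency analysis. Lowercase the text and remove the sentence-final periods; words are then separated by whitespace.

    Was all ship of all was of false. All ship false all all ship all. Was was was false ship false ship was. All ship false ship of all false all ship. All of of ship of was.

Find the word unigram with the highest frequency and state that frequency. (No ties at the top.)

Unigram frequencies (highest first):
  all: 10
  ship: 9
  was: 7
  of: 6
  false: 6

"all", 10 times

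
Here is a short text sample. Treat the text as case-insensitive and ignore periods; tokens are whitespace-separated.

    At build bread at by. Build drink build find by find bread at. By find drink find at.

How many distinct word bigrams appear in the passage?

14

18 tokens → 17 bigram windows in total.
Repeated bigrams (each contributes count−1 duplicates):
  at by: 2
  bread at: 2
  by find: 2
3 duplicate windows → 17 − 3 = 14 distinct.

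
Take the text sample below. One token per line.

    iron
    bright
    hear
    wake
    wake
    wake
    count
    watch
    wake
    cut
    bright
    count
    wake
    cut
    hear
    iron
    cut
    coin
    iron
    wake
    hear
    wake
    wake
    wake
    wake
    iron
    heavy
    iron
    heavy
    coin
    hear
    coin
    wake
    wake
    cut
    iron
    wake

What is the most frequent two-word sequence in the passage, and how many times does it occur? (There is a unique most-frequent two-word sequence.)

"wake wake", 6 times

Bigram frequencies (highest first):
  wake wake: 6
  wake cut: 3
  hear wake: 2
  iron wake: 2
  iron heavy: 2
  iron bright: 1
  … (20 more, each ≤ 1)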